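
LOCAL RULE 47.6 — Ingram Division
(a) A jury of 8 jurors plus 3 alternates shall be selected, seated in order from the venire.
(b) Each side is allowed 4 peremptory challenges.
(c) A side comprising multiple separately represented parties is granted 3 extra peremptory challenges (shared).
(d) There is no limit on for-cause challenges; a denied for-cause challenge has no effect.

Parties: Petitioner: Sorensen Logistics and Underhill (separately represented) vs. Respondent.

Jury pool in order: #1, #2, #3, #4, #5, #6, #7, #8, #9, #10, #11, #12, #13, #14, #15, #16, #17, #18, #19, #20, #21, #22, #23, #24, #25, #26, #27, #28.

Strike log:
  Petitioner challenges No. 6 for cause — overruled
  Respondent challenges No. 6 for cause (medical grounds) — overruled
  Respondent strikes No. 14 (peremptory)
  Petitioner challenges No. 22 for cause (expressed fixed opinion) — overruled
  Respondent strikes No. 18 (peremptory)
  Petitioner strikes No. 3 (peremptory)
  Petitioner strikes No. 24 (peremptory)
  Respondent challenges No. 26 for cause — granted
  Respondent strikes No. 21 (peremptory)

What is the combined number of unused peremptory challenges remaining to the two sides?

6

Petitioner allotment: 4 base + 3 multi-party = 7. Respondent allotment: 4.
Petitioner peremptories used: #3, #24 — 2 (for-cause on #6, #22 don't count).
Respondent peremptories used: #14, #18, #21 — 3 (for-cause on #6, #26 don't count).
Remaining: (7 − 2) + (4 − 3) = 6.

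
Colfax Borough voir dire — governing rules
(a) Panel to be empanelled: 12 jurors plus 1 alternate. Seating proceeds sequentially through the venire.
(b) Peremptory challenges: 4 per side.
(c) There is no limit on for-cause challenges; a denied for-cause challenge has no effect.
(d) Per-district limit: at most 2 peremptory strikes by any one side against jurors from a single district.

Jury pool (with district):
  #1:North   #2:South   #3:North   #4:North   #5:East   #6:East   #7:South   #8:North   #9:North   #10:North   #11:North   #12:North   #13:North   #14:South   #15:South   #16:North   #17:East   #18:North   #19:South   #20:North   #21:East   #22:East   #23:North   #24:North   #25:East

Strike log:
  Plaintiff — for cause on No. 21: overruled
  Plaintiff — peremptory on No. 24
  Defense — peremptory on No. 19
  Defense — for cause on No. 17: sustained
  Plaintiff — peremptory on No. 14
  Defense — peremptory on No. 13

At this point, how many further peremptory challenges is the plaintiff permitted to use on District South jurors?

Plaintiff peremptories so far: #24, #14 — 2 of 4 used, 2 left overall.
Against District South: #14 — 1 used; per-district cap 2 leaves 1.
Binding limit: min(2, 1) = 1.

1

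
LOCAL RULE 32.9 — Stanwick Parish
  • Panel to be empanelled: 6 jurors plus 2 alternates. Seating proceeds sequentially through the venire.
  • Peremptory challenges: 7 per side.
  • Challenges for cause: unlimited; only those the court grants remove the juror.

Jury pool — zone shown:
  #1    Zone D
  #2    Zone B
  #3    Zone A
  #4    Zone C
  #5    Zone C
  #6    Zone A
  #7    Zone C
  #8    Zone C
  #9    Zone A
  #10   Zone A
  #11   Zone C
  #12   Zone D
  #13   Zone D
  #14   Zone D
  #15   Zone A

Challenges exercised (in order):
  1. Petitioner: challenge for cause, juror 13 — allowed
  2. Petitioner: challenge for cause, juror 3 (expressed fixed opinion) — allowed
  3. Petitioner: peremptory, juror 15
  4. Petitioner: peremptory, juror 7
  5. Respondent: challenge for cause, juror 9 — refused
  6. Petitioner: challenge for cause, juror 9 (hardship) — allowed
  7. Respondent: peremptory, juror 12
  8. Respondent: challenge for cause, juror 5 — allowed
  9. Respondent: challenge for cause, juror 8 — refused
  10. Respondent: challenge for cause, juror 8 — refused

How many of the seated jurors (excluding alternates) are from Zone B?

Removed: #3, #5, #7, #9, #12, #13, #15.
Seated jurors 1–6: #1, #2, #4, #6, #8, #10 (alternates #11, #14 not counted).
Of those, in Zone B: #2 → 1.

1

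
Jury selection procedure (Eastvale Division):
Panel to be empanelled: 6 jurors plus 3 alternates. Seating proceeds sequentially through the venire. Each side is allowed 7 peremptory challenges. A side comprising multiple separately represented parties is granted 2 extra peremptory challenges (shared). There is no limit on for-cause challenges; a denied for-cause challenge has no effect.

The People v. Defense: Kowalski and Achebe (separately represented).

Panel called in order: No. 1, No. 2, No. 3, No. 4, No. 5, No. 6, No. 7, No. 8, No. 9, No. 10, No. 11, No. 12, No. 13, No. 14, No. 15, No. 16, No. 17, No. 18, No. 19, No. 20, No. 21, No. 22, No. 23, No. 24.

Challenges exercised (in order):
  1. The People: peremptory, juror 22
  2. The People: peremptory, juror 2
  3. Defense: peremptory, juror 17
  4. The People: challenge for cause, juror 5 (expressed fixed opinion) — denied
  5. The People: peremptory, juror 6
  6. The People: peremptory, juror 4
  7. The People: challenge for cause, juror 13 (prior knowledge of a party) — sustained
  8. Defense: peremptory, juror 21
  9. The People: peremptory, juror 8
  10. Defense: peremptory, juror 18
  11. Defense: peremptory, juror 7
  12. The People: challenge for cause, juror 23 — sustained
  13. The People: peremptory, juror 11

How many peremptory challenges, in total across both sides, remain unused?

6

The People allotment: 7. Defense allotment: 7 base + 2 multi-party = 9.
The People peremptories used: #22, #2, #6, #4, #8, #11 — 6 (for-cause on #5, #13, #23 don't count).
Defense peremptories used: #17, #21, #18, #7 — 4.
Remaining: (7 − 6) + (9 − 4) = 6.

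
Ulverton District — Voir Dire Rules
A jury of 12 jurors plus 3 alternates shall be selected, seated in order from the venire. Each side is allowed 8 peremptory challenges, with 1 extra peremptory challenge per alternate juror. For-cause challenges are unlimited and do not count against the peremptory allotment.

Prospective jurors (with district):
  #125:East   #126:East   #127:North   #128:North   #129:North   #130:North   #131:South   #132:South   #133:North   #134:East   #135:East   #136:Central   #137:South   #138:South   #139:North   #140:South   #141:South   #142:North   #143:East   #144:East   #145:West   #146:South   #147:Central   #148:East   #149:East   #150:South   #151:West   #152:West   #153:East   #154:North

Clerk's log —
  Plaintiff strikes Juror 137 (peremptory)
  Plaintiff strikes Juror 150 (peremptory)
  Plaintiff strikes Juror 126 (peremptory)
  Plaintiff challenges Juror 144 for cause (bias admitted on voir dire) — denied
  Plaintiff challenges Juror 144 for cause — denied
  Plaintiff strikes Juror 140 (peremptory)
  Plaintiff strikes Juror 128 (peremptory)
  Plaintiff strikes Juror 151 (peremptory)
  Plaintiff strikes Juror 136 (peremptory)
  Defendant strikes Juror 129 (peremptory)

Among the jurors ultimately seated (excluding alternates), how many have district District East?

3

Removed: #126, #128, #129, #136, #137, #140, #150, #151.
Seated jurors 1–12: #125, #127, #130, #131, #132, #133, #134, #135, #138, #139, #141, #142 (alternates #143, #144, #145 not counted).
Of those, in District East: #125, #134, #135 → 3.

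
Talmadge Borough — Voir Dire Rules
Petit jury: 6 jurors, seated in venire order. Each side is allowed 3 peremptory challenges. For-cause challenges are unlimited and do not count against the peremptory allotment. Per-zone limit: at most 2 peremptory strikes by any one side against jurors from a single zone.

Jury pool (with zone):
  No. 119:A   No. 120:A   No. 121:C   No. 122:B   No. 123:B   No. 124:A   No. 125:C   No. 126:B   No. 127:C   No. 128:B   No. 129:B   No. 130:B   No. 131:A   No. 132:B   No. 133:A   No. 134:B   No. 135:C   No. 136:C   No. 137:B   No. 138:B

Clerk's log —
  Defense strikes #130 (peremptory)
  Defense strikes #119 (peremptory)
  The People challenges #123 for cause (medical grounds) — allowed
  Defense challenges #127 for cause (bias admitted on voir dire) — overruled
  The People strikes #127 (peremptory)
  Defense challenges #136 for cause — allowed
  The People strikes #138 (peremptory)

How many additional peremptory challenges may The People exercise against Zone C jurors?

The People peremptories so far: #127, #138 — 2 of 3 used, 1 left overall.
Against Zone C: #127 — 1 used; per-zone cap 2 leaves 1.
Binding limit: min(1, 1) = 1.

1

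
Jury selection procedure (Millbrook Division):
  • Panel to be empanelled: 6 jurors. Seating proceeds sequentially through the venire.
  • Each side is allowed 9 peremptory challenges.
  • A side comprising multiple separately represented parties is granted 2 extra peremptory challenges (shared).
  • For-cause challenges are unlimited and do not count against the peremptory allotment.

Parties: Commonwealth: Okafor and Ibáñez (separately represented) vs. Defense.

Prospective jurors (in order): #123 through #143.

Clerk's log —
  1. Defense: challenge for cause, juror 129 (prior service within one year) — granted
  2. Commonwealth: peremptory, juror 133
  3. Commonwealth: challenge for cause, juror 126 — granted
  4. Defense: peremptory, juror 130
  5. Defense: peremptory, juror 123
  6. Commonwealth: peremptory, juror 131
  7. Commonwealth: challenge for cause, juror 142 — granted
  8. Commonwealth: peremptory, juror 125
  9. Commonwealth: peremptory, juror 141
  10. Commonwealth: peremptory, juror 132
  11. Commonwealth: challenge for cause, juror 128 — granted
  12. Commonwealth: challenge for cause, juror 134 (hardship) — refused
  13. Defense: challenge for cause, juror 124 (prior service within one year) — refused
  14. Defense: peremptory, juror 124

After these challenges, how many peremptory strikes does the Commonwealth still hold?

6

Commonwealth allotment: 9 base + 2 multi-party = 11.
Commonwealth peremptories used: #133, #131, #125, #141, #132 — 5 (for-cause on #126, #142, #128, #134 don't count).
Remaining: 11 − 5 = 6.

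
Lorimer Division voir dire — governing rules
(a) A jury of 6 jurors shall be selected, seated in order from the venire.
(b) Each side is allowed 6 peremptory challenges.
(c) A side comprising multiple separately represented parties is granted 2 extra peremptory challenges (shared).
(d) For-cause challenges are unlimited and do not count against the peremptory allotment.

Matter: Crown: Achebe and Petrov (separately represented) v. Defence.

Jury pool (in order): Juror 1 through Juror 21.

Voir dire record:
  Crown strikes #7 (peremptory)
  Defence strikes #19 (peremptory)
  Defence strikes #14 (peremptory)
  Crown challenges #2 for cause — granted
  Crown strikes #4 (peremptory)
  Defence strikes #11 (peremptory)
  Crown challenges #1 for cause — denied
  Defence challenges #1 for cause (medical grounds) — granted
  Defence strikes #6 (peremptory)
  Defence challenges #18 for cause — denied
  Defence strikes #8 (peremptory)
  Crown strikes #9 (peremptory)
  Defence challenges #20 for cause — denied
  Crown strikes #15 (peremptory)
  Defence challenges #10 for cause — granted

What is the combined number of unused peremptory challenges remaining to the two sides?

5

Crown allotment: 6 base + 2 multi-party = 8. Defence allotment: 6.
Crown peremptories used: #7, #4, #9, #15 — 4 (for-cause on #2, #1 don't count).
Defence peremptories used: #19, #14, #11, #6, #8 — 5 (for-cause on #1, #18, #20, #10 don't count).
Remaining: (8 − 4) + (6 − 5) = 5.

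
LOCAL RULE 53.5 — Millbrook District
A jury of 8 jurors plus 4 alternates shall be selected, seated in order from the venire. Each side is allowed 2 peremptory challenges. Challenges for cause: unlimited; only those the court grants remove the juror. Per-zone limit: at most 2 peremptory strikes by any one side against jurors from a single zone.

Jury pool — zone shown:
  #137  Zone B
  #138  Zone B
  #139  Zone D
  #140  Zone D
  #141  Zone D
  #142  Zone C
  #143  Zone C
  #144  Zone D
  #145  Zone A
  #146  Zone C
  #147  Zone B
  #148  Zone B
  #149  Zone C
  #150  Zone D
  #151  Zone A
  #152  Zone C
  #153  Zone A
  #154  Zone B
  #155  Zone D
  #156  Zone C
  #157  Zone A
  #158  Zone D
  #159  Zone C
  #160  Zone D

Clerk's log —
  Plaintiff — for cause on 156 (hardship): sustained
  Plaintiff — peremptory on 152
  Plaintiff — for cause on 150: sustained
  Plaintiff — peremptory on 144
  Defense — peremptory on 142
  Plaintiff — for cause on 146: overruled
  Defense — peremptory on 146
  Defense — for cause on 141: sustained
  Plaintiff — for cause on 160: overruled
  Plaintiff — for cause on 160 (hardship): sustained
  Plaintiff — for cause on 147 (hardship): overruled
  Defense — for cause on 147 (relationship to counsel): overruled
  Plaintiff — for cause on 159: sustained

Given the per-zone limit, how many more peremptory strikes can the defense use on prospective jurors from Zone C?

Defense peremptories so far: #142, #146 — 2 of 2 used, 0 left overall.
Against Zone C: #142, #146 — 2 used; per-zone cap 2 leaves 0.
Binding limit: min(0, 0) = 0.

0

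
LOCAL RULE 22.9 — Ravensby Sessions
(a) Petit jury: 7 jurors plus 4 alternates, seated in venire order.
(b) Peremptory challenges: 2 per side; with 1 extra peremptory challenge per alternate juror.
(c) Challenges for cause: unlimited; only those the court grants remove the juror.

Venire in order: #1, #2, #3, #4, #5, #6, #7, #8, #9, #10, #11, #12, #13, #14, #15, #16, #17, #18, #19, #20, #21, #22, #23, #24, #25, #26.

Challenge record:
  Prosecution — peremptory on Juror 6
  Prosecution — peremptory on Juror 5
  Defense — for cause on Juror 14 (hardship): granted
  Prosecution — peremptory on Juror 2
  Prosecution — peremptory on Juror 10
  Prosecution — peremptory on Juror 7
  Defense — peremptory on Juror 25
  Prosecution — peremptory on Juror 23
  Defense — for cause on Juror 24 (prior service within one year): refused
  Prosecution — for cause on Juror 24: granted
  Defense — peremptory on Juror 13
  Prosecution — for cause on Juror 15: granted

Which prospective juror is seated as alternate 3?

18

Removed: #2, #5, #6, #7, #10, #13, #14, #15, #23, #24, #25.
Seating in order: seats 1–7 → #1, #3, #4, #8, #9, #11, #12; alternates → #16, #17, #18, #19.
So alternate 3 is #18.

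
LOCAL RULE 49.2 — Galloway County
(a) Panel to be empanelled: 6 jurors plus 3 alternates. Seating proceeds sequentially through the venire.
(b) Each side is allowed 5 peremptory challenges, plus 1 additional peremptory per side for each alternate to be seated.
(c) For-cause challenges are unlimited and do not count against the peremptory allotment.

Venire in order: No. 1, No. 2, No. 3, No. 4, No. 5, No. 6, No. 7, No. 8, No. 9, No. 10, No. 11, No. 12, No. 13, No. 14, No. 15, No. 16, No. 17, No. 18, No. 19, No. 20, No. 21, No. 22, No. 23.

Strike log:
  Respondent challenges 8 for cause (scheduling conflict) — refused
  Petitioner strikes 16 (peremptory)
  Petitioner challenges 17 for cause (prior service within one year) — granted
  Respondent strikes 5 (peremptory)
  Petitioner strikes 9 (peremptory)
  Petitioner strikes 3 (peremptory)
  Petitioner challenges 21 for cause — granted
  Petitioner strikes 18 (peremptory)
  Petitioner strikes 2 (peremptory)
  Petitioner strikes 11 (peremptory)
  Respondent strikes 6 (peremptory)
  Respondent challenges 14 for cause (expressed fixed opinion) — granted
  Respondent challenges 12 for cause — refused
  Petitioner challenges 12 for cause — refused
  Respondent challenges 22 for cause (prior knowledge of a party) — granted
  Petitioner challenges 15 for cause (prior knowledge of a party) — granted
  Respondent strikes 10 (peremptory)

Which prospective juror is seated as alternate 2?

Removed: #2, #3, #5, #6, #9, #10, #11, #14, #15, #16, #17, #18, #21, #22. (#8, #12 stay — for-cause denied.)
Filling seats in venire order through position 8: #1, #4, #7, #8, #12, #13, #19, #20.
So alternate 2 is #20.

20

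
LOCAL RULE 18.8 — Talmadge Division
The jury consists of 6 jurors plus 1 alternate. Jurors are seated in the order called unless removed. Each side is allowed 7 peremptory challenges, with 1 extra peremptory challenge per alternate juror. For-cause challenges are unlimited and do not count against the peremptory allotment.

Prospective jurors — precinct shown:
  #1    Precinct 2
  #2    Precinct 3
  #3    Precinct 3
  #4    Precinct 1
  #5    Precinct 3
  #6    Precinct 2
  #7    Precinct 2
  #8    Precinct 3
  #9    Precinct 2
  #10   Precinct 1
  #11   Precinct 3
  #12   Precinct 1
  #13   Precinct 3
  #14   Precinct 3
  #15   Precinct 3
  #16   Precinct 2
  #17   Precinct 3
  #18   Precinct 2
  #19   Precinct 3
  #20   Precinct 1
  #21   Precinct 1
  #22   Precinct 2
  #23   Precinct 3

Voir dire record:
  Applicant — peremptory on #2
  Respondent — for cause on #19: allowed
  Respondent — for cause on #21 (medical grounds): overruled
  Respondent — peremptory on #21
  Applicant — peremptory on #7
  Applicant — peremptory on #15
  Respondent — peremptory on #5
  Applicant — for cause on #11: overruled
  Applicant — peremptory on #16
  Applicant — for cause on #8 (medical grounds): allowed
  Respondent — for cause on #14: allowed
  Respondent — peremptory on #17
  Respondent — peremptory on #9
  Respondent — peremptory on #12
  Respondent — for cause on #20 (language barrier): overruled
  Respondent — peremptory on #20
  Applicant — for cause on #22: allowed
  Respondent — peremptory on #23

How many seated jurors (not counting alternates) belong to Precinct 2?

Removed: #2, #5, #7, #8, #9, #12, #14, #15, #16, #17, #19, #20, #21, #22, #23.
Seated jurors 1–6: #1, #3, #4, #6, #10, #11 (alternates #13 not counted).
Of those, in Precinct 2: #1, #6 → 2.

2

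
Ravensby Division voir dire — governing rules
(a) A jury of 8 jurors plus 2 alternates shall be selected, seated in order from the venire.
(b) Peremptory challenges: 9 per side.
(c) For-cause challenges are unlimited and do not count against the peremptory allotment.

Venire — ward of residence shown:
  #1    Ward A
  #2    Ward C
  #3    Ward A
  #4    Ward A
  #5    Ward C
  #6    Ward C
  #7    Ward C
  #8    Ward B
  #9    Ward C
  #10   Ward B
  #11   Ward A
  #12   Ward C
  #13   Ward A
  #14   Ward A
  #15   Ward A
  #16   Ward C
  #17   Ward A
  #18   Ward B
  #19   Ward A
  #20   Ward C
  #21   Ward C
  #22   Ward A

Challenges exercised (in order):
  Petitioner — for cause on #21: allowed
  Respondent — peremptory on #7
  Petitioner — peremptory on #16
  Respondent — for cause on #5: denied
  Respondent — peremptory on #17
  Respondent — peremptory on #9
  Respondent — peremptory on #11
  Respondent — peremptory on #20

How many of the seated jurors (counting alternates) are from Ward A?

Removed: #7, #9, #11, #16, #17, #20, #21.
Seated (10 incl. alternates): #1, #2, #3, #4, #5, #6, #8, #10, #12, #13.
Of those, in Ward A: #1, #3, #4, #13 → 4.

4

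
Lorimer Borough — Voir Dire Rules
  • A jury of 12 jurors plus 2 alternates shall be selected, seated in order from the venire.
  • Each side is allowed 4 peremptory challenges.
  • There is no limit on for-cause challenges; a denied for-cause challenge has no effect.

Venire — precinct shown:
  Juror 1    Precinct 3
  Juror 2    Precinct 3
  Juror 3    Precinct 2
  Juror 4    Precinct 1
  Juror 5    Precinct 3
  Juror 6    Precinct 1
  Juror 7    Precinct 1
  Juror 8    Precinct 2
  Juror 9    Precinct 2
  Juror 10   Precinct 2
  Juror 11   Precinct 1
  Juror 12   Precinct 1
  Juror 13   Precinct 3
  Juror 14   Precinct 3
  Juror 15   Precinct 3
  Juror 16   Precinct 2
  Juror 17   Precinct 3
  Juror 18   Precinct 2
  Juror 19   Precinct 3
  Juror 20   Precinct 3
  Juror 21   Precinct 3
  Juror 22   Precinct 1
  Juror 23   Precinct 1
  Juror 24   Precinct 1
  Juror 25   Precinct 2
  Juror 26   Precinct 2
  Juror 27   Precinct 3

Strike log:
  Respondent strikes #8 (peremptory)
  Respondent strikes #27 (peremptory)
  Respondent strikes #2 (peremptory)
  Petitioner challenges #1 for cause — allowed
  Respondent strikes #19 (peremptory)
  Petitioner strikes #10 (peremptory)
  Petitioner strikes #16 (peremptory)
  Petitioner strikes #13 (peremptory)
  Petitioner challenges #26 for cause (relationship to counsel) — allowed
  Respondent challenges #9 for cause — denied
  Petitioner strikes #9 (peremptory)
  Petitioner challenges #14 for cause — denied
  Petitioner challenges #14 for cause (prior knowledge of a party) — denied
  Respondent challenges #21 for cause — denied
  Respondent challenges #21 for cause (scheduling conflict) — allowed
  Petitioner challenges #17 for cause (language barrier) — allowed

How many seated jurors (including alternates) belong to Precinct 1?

8

Removed: #1, #2, #8, #9, #10, #13, #16, #17, #19, #21, #26, #27.
Seated (14 incl. alternates): #3, #4, #5, #6, #7, #11, #12, #14, #15, #18, #20, #22, #23, #24.
Of those, in Precinct 1: #4, #6, #7, #11, #12, #22, #23, #24 → 8.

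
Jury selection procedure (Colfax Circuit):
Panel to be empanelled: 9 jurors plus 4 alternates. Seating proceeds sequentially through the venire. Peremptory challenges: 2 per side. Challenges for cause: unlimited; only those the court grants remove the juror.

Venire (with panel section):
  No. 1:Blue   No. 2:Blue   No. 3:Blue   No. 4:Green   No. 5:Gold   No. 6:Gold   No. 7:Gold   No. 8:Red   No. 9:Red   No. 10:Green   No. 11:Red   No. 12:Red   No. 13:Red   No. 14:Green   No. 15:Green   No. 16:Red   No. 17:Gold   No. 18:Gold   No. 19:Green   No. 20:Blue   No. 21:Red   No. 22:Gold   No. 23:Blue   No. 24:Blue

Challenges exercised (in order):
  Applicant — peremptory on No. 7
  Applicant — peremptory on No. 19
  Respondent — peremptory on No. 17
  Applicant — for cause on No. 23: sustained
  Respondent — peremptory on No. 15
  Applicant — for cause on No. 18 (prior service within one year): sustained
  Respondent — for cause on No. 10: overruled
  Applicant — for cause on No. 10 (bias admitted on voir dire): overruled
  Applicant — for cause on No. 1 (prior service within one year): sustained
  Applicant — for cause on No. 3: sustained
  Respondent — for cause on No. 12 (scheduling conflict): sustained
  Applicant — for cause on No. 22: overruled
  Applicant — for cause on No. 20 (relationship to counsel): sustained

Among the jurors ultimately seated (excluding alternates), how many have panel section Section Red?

Removed: #1, #3, #7, #12, #15, #17, #18, #19, #20, #23.
Seated jurors 1–9: #2, #4, #5, #6, #8, #9, #10, #11, #13 (alternates #14, #16, #21, #22 not counted).
Of those, in Section Red: #8, #9, #11, #13 → 4.

4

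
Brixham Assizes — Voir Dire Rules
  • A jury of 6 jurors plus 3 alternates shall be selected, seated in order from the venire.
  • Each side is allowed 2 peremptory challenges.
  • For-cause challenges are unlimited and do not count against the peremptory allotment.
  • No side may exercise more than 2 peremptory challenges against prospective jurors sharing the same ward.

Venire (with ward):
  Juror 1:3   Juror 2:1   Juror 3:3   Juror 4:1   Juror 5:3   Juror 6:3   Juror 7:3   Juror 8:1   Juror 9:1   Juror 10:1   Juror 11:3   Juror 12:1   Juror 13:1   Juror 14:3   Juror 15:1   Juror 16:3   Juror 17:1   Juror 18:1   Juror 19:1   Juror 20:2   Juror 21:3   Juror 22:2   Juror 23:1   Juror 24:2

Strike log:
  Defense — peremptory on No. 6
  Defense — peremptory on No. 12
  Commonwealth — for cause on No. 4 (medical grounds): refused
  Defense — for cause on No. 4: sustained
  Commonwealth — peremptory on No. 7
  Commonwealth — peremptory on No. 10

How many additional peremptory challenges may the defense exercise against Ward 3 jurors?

Defense peremptories so far: #6, #12 — 2 of 2 used, 0 left overall.
Against Ward 3: #6 — 1 used; per-ward cap 2 leaves 1.
Binding limit: min(0, 1) = 0.

0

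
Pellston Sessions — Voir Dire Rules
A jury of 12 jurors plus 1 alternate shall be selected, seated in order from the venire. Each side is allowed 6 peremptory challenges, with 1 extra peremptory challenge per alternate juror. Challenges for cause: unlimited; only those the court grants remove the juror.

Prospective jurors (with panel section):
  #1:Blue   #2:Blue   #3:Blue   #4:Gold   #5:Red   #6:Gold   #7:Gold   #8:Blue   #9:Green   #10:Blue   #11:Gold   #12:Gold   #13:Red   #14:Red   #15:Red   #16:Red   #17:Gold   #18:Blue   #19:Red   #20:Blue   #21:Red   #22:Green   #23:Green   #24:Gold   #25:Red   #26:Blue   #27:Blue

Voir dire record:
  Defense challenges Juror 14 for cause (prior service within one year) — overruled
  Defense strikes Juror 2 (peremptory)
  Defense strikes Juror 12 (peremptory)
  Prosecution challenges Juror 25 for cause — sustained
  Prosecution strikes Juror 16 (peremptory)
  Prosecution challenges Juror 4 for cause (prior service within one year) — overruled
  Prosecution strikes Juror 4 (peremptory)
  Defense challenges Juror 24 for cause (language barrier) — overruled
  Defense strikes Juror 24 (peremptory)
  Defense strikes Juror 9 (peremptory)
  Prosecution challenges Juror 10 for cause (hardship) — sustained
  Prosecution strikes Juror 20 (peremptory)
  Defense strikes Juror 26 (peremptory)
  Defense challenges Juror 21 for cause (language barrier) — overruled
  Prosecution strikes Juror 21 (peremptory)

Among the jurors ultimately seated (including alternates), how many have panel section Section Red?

Removed: #2, #4, #9, #10, #12, #16, #20, #21, #24, #25, #26.
Seated (13 incl. alternates): #1, #3, #5, #6, #7, #8, #11, #13, #14, #15, #17, #18, #19.
Of those, in Section Red: #5, #13, #14, #15, #19 → 5.

5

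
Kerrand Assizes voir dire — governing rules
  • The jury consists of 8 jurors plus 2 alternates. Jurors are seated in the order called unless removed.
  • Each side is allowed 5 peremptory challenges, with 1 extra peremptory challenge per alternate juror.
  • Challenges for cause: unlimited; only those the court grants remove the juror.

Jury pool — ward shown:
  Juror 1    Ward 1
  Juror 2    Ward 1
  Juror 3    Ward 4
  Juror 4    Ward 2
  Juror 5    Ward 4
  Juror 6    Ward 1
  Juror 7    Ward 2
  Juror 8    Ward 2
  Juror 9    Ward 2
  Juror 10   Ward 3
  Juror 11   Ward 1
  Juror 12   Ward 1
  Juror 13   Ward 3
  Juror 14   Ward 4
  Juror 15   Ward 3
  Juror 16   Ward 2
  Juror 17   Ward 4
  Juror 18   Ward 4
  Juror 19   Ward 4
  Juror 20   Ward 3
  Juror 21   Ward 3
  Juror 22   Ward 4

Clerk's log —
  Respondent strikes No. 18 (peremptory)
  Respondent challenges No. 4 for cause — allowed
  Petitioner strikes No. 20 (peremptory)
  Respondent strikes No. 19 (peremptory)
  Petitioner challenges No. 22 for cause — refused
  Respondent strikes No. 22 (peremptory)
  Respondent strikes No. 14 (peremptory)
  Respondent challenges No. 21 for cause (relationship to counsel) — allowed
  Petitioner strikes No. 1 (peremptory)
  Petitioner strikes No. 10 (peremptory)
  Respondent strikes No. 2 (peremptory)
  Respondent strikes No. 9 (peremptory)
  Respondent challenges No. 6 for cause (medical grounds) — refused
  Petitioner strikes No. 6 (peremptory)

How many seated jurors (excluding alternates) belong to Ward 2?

Removed: #1, #2, #4, #6, #9, #10, #14, #18, #19, #20, #21, #22.
Seated jurors 1–8: #3, #5, #7, #8, #11, #12, #13, #15 (alternates #16, #17 not counted).
Of those, in Ward 2: #7, #8 → 2.

2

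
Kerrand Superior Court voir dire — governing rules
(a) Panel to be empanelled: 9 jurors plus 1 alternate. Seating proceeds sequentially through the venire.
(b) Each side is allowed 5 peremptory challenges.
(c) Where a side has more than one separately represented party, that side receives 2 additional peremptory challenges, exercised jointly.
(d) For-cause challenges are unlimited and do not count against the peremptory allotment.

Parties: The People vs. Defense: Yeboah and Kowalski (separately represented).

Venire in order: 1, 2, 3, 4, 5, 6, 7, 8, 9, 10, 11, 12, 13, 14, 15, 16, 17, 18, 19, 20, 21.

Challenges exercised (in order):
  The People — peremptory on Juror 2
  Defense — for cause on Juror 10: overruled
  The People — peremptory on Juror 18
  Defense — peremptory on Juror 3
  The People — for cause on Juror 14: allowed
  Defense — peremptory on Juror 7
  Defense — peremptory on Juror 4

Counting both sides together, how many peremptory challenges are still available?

The People allotment: 5. Defense allotment: 5 base + 2 multi-party = 7.
The People peremptories used: #2, #18 — 2 (the for-cause on #14 doesn't count).
Defense peremptories used: #3, #7, #4 — 3 (the for-cause on #10 doesn't count).
Remaining: (5 − 2) + (7 − 3) = 7.

7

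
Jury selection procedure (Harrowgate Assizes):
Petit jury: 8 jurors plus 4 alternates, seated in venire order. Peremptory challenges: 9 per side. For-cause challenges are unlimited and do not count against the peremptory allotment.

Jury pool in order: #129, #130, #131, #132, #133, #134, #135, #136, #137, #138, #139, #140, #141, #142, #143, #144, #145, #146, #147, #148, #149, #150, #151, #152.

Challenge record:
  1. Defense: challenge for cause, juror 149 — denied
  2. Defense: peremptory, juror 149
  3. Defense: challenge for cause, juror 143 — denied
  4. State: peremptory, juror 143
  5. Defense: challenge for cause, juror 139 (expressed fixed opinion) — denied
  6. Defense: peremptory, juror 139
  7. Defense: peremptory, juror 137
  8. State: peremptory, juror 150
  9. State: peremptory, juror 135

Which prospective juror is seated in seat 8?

138

Removed: #135, #137, #139, #143, #149, #150.
Seating in order: seats 1–8 → #129, #130, #131, #132, #133, #134, #136, #138; alternates → #140, #141, #142, #144.
So seat 8 is #138.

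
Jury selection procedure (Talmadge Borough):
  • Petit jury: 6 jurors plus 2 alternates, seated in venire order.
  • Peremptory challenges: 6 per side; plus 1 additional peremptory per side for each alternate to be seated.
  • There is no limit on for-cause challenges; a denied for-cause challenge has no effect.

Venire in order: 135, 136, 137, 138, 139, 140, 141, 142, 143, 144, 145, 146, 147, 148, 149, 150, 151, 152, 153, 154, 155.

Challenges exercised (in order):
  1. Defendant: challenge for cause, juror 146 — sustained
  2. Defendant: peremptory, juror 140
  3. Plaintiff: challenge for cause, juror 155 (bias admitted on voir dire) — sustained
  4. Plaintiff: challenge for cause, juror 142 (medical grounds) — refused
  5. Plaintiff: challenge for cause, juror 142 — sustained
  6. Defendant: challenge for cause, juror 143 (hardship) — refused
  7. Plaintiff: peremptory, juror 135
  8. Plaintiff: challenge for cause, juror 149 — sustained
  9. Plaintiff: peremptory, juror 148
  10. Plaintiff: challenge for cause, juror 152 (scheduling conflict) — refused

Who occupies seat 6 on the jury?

Removed: #135, #140, #142, #146, #148, #149, #155. (#143, #152 stay — for-cause denied.)
Seating in order: seats 1–6 → #136, #137, #138, #139, #141, #143; alternates → #144, #145.
So seat 6 is #143.

143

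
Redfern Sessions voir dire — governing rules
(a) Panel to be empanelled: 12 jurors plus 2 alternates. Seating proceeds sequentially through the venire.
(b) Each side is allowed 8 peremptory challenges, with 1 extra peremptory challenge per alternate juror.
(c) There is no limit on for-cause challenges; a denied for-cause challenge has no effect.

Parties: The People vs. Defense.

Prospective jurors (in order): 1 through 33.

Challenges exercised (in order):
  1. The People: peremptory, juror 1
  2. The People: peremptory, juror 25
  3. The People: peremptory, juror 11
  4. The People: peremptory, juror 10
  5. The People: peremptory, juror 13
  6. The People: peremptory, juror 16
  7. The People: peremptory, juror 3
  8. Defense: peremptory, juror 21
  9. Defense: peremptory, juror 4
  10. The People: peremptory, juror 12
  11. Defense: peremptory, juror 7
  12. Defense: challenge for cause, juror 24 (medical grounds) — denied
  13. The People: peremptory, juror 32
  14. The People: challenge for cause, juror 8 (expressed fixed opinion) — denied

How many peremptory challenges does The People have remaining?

The People allotment: 8 base + 1 × 2 alternates = 10.
The People peremptories used: #1, #25, #11, #10, #13, #16, #3, #12, #32 — 9 (the for-cause on #8 doesn't count).
Remaining: 10 − 9 = 1.

1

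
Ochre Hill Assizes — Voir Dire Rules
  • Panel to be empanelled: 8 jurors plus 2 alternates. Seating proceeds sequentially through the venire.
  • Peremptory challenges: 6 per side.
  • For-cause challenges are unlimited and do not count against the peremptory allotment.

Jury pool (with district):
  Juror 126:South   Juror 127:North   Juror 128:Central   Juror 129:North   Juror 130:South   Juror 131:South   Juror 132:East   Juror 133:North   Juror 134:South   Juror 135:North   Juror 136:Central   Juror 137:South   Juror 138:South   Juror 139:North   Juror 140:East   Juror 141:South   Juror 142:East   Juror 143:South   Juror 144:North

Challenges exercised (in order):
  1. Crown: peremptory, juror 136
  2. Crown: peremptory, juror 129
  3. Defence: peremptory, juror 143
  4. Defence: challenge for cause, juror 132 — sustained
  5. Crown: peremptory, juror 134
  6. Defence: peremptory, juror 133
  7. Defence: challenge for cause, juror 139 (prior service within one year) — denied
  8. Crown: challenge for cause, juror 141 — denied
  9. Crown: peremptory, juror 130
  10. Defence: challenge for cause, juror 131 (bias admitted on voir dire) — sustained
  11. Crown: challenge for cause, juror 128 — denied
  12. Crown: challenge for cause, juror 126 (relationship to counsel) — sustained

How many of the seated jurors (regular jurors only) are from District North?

3

Removed: #126, #129, #130, #131, #132, #133, #134, #136, #143.
Seated jurors 1–8: #127, #128, #135, #137, #138, #139, #140, #141 (alternates #142, #144 not counted).
Of those, in District North: #127, #135, #139 → 3.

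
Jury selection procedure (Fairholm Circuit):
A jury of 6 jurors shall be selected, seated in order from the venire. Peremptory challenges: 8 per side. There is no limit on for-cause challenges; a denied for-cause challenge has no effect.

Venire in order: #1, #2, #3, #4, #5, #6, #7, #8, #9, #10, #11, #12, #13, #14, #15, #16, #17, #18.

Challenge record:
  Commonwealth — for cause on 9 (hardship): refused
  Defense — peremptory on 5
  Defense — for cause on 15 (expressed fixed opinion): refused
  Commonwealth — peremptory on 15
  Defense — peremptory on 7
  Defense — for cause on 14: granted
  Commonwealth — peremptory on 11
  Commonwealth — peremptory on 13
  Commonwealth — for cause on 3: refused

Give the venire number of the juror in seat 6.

8

Removed: #5, #7, #11, #13, #14, #15. (#3, #9 stay — for-cause denied.)
Filling seats in venire order through position 6: #1, #2, #3, #4, #6, #8.
So seat 6 is #8.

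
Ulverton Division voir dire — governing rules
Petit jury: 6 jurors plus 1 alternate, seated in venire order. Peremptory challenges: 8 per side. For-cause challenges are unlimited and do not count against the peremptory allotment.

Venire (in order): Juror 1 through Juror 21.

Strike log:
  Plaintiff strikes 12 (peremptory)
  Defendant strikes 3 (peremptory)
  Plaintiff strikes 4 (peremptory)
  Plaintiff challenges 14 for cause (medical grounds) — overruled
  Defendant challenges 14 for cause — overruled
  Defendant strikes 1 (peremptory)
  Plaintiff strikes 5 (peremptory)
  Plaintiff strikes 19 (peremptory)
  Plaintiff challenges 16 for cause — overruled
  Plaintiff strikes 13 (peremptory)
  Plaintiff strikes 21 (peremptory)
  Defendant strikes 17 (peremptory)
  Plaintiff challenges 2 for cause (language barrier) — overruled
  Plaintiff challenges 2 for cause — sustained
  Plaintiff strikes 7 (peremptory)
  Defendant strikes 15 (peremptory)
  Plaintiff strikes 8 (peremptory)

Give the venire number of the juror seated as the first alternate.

18

Removed: #1, #2, #3, #4, #5, #7, #8, #12, #13, #15, #17, #19, #21. (#14, #16 stay — for-cause denied.)
Seating in order: seats 1–6 → #6, #9, #10, #11, #14, #16; alternates → #18.
So alternate 1 is #18.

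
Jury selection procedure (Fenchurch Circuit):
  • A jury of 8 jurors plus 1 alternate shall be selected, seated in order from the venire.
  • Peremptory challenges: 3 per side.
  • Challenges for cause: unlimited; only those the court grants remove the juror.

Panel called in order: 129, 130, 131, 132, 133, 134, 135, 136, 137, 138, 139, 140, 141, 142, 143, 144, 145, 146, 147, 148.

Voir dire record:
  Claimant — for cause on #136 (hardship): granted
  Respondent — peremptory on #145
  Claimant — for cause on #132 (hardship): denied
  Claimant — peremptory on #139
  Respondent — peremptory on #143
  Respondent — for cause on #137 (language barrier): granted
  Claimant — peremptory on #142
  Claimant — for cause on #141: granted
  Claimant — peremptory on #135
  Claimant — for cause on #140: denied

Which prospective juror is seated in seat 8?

140

Removed: #135, #136, #137, #139, #141, #142, #143, #145. (#132, #140 stay — for-cause denied.)
Seating in order: seats 1–8 → #129, #130, #131, #132, #133, #134, #138, #140; alternates → #144.
So seat 8 is #140.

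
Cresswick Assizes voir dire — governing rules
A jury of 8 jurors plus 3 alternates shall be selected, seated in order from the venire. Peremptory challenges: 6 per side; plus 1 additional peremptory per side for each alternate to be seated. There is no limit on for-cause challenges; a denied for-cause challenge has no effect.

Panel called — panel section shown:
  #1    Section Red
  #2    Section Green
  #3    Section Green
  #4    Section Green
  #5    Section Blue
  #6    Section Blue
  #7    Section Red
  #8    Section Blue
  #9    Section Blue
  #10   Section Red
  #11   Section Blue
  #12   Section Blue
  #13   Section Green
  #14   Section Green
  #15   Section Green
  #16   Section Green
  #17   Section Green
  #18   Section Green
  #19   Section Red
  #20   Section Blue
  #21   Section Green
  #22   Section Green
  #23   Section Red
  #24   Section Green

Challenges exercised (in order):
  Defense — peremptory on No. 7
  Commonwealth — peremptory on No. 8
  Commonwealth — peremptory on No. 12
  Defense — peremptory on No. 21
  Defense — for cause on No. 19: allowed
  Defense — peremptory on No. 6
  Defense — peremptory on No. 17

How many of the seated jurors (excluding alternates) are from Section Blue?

3

Removed: #6, #7, #8, #12, #17, #19, #21.
Seated jurors 1–8: #1, #2, #3, #4, #5, #9, #10, #11 (alternates #13, #14, #15 not counted).
Of those, in Section Blue: #5, #9, #11 → 3.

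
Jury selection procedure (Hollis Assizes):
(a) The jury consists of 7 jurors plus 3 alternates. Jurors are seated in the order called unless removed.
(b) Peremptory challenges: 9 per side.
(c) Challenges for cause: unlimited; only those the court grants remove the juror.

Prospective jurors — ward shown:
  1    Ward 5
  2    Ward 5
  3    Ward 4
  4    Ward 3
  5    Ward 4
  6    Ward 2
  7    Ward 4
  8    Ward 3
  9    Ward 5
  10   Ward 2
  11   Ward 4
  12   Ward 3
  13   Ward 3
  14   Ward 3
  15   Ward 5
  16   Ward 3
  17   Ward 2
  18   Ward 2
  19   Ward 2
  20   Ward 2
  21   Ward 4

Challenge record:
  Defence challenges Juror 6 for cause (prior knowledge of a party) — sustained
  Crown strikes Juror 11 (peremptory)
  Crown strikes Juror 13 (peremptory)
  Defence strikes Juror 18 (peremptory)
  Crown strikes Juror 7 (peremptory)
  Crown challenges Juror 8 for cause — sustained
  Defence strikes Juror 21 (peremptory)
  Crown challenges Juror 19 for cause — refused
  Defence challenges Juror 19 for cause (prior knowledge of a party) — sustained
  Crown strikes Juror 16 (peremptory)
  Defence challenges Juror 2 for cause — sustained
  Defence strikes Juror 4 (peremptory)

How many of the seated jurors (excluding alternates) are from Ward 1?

Removed: #2, #4, #6, #7, #8, #11, #13, #16, #18, #19, #21.
Seated jurors 1–7: #1, #3, #5, #9, #10, #12, #14 (alternates #15, #17, #20 not counted).
None of those are in Ward 1 → 0.

0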